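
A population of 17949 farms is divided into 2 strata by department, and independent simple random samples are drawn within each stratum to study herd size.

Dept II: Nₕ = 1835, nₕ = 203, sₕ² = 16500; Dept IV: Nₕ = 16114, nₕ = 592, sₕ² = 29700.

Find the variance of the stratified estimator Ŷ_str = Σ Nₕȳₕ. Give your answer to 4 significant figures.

Var(Ŷ_str) = Σₕ Nₕ²(1 − fₕ)sₕ²/nₕ.
Dept II: 1835²·(1 − 203/1835)·16500/203 = 2.434132 × 10^8.
Dept IV: 16114²·(1 − 592/16114)·29700/592 = 1.2548326 × 10^10.
Sum = 1.2791739 × 10^10.

1.279 × 10^10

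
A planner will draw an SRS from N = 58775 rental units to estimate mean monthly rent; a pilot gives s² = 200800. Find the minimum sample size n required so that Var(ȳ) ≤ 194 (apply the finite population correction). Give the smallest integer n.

Without fpc, n₀ = s²/D = 200800/194 = 1035.0515.
With fpc, (1 − n/N)·s²/n ≤ D requires n ≥ n₀/(1 + n₀/N) = 1035.0515/(1 + 1035.0515/58775) = 1017.1393.
Rounding up, n = 1018.

1018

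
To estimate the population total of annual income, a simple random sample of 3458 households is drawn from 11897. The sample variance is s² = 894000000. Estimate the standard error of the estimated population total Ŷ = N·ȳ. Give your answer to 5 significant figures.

5.0947 × 10^6

Var(Ŷ) = N²·Var(ȳ) = N²·(1 − n/N)·s²/n.
f = 3458/11897 = 0.29066151; Var(ȳ) = 0.70933849·894000000/3458 = 183385.95.
Var(Ŷ) = 11897² · 183385.95 = 2.5956192 × 10^13.
SE(Ŷ) = √(2.5956192 × 10^13) = 5.0947 × 10^6.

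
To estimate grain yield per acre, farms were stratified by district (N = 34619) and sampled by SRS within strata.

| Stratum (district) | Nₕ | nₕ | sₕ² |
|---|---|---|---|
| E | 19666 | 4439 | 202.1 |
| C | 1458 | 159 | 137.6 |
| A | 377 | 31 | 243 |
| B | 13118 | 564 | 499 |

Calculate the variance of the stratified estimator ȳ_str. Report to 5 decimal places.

Var(ȳ_str) = Σₕ Wₕ²(1 − fₕ)sₕ²/nₕ with Wₕ = Nₕ/N, N = 34619.
E: Wₕ = 0.56806956; term = 0.56806956²·(1 − 0.22571952)·202.1/4439 = 0.011375815.
C: Wₕ = 0.04211560; term = 0.04211560²·(1 − 0.10905350)·137.6/159 = 0.0013675995.
A: Wₕ = 0.01088997; term = 0.01088997²·(1 − 0.08222812)·243/31 = 8.5316492 × 10^-4.
B: Wₕ = 0.37892487; term = 0.37892487²·(1 − 0.04299436)·499/564 = 0.12157441.
Sum = 0.13517099.

0.13517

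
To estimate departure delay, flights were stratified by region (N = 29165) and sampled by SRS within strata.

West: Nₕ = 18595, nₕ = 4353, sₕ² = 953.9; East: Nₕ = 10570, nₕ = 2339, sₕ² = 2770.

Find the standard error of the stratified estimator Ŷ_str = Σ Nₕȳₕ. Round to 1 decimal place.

Var(Ŷ_str) = Σₕ Nₕ²(1 − fₕ)sₕ²/nₕ.
West: 18595²·(1 − 4353/18595)·953.9/4353 = 5.8033845 × 10^7.
East: 10570²·(1 − 2339/10570)·2770/2339 = 1.0303319 × 10^8.
Sum = 1.6106704 × 10^8.
SE = √(1.6106704 × 10^8) = 12691.2.

12691.2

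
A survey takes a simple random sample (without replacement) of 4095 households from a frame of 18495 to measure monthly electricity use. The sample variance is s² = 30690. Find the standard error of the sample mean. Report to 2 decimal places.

2.42

Under SRS without replacement, Var(ȳ) = (1 − f)·s²/n with f = n/N = 4095/18495 = 0.22141119.
Var(ȳ) = (1 − 0.22141119)·30690/4095 = 0.77858881·7.4945055 = 5.8351381.
SE(ȳ) = √(5.8351381) = 2.42.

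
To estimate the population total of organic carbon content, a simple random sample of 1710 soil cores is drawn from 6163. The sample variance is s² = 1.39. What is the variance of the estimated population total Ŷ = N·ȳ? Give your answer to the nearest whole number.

22308

Var(Ŷ) = N²·Var(ȳ) = N²·(1 − n/N)·s²/n.
f = 1710/6163 = 0.27746227; Var(ȳ) = 0.72253773·1.39/1710 = 5.8732599 × 10^-4.
Var(Ŷ) = 6163² · (5.8732599 × 10^-4) = 22308.15.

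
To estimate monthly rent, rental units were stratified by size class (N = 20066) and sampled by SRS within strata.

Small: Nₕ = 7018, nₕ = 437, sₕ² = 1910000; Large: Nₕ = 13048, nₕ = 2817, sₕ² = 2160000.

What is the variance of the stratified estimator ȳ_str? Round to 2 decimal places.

Var(ȳ_str) = Σₕ Wₕ²(1 − fₕ)sₕ²/nₕ with Wₕ = Nₕ/N, N = 20066.
Small: Wₕ = 0.34974584; term = 0.34974584²·(1 − 0.06226845)·1910000/437 = 501.34371.
Large: Wₕ = 0.65025416; term = 0.65025416²·(1 − 0.21589516)·2160000/2817 = 254.2186.
Sum = 755.56231.

755.56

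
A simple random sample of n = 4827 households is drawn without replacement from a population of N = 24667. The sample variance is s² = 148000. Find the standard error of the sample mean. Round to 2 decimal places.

Under SRS without replacement, Var(ȳ) = (1 − f)·s²/n with f = n/N = 4827/24667 = 0.19568654.
Var(ȳ) = (1 − 0.19568654)·148000/4827 = 0.80431346·30.660866 = 24.660947.
SE(ȳ) = √(24.660947) = 4.97.

4.97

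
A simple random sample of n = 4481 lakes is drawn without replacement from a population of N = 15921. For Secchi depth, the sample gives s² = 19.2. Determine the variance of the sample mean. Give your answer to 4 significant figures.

0.003079

Under SRS without replacement, Var(ȳ) = (1 − f)·s²/n with f = n/N = 4481/15921 = 0.28145217.
Var(ȳ) = (1 − 0.28145217)·19.2/4481 = 0.71854783·0.0042847579 = 0.0030788035.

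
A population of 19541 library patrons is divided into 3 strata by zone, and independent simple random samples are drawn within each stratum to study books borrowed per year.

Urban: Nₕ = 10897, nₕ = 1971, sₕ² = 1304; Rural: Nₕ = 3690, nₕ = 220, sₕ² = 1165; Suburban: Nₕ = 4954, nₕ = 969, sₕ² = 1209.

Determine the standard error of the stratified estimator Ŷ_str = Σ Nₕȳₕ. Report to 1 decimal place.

12521.5

Var(Ŷ_str) = Σₕ Nₕ²(1 − fₕ)sₕ²/nₕ.
Urban: 10897²·(1 − 1971/10897)·1304/1971 = 6.4350926 × 10^7.
Rural: 3690²·(1 − 220/3690)·1165/220 = 6.7804589 × 10^7.
Suburban: 4954²·(1 − 969/4954)·1209/969 = 2.4631273 × 10^7.
Sum = 1.5678679 × 10^8.
SE = √(1.5678679 × 10^8) = 12521.5.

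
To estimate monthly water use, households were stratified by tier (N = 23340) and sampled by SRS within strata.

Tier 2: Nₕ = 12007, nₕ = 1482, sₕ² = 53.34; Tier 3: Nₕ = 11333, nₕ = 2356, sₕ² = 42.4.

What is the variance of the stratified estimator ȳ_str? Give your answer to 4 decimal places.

Var(ȳ_str) = Σₕ Wₕ²(1 − fₕ)sₕ²/nₕ with Wₕ = Nₕ/N, N = 23340.
Tier 2: Wₕ = 0.51443873; term = 0.51443873²·(1 − 0.12342800)·53.34/1482 = 0.0083494856.
Tier 3: Wₕ = 0.48556127; term = 0.48556127²·(1 − 0.20788847)·42.4/2356 = 0.0033609727.
Sum = 0.011710458.

0.0117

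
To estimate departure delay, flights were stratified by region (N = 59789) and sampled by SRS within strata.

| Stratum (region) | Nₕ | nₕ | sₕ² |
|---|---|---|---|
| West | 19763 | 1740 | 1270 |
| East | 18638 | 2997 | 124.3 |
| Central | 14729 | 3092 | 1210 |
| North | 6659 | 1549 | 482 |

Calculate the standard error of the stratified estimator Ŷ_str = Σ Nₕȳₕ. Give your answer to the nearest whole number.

18701

Var(Ŷ_str) = Σₕ Nₕ²(1 − fₕ)sₕ²/nₕ.
West: 19763²·(1 − 1740/19763)·1270/1740 = 2.599767 × 10^8.
East: 18638²·(1 − 2997/18638)·124.3/2997 = 1.209061 × 10^7.
Central: 14729²·(1 − 3092/14729)·1210/3092 = 6.7074923 × 10^7.
North: 6659²·(1 − 1549/6659)·482/1549 = 1.0588283 × 10^7.
Sum = 3.4973052 × 10^8.
SE = √(3.4973052 × 10^8) = 18701.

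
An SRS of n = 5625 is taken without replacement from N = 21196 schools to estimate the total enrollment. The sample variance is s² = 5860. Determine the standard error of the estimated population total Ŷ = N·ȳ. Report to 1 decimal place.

Var(Ŷ) = N²·Var(ȳ) = N²·(1 − n/N)·s²/n.
f = 5625/21196 = 0.26538026; Var(ȳ) = 0.73461974·5860/5625 = 0.76531052.
Var(Ŷ) = 21196² · 0.76531052 = 3.4383138 × 10^8.
SE(Ŷ) = √(3.4383138 × 10^8) = 18542.7.

18542.7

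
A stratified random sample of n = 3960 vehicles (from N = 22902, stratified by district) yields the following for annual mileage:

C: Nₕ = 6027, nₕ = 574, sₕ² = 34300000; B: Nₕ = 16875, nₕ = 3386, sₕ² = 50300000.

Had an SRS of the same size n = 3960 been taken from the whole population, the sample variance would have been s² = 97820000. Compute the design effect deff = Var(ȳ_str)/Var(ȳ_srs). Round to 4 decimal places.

0.4988

Var(ȳ_str) = Σ Wₕ²(1−fₕ)sₕ²/nₕ with Wₕ = Nₕ/22902:
  C: (6027/22902)²·(1−574/6027)·34300000/574 = 3744.3126
  B: (16875/22902)²·(1−3386/16875)·50300000/3386 = 6447.0011
  → Var(ȳ_str) = 10191.314.
Var(ȳ_srs) = (1 − 3960/22902)·97820000/3960 = 20430.778.
deff = 10191.314 / 20430.778 = 0.4988.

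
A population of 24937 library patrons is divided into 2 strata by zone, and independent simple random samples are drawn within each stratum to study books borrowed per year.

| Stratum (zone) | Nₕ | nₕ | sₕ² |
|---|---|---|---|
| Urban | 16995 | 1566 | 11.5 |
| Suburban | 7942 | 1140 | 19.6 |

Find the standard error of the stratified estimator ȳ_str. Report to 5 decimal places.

0.06775

Var(ȳ_str) = Σₕ Wₕ²(1 − fₕ)sₕ²/nₕ with Wₕ = Nₕ/N, N = 24937.
Urban: Wₕ = 0.68151742; term = 0.68151742²·(1 − 0.09214475)·11.5/1566 = 0.0030965395.
Suburban: Wₕ = 0.31848258; term = 0.31848258²·(1 − 0.14354067)·19.6/1140 = 0.0014935829.
Sum = 0.0045901224.
SE = √(0.0045901224) = 0.06775.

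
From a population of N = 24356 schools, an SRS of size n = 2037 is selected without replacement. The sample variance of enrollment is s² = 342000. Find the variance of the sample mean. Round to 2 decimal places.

Under SRS without replacement, Var(ȳ) = (1 − f)·s²/n with f = n/N = 2037/24356 = 0.08363442.
Var(ȳ) = (1 − 0.08363442)·342000/2037 = 0.91636558·167.89396 = 153.85225.

153.85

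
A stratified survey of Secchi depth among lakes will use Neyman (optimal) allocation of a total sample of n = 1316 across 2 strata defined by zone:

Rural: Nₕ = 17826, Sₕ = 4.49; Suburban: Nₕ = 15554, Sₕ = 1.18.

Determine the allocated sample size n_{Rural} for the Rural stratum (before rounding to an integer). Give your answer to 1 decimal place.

1070.5

Neyman allocation: nₕ = n·NₕSₕ / Σⱼ NⱼSⱼ.
Σ NⱼSⱼ = 17826·4.49 + 15554·1.18 = 98392.46.
n_{Rural} = 1316·17826·4.49 / 98392.46 = 1070.5.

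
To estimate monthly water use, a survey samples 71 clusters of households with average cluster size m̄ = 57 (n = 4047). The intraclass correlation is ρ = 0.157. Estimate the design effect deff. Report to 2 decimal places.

deff = 1 + (57 − 1)·0.157 = 1 + 8.792 = 9.792.

9.79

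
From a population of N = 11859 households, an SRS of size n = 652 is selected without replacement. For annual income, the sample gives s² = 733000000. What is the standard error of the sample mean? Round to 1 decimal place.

1030.7

Under SRS without replacement, Var(ȳ) = (1 − f)·s²/n with f = n/N = 652/11859 = 0.05497934.
Var(ȳ) = (1 − 0.05497934)·733000000/652 = 0.94502066·1.1242331 × 10^6 = 1.0624235 × 10^6.
SE(ȳ) = √(1.0624235 × 10^6) = 1030.7.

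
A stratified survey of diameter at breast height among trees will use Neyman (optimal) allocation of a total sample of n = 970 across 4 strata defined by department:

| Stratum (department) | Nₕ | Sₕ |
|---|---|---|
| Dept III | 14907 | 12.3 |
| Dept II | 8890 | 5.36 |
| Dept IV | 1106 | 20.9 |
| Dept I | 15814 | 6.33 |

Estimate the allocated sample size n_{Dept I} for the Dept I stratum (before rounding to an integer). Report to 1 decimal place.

274.1

Neyman allocation: nₕ = n·NₕSₕ / Σⱼ NⱼSⱼ.
Σ NⱼSⱼ = 14907·12.3 + 8890·5.36 + 1106·20.9 + 15814·6.33 = 354224.52.
n_{Dept I} = 970·15814·6.33 / 354224.52 = 274.1.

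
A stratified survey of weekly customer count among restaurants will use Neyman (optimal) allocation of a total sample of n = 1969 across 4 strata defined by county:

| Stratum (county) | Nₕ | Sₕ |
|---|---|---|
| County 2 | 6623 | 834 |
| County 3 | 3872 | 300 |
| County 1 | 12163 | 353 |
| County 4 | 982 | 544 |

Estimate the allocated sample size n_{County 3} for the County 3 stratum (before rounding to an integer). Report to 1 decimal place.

198.7

Neyman allocation: nₕ = n·NₕSₕ / Σⱼ NⱼSⱼ.
Σ NⱼSⱼ = 6623·834 + 3872·300 + 12163·353 + 982·544 = 1.1512929 × 10^7.
n_{County 3} = 1969·3872·300 / (1.1512929 × 10^7) = 198.7.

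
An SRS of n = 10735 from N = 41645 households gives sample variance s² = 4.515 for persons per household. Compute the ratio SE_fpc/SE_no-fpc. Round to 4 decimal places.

0.8615

f = n/N = 10735/41645 = 0.25777404.
SE_no-fpc = √(s²/n) = 0.020508215; SE_fpc = √((1−f)s²/n) = 0.017668347.
Ratio = √(1−f) = 0.86152537.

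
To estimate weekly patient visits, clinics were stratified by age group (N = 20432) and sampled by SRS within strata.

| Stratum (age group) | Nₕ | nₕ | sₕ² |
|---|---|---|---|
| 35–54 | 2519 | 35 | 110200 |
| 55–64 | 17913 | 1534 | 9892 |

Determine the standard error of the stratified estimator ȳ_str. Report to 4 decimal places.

7.1920

Var(ȳ_str) = Σₕ Wₕ²(1 − fₕ)sₕ²/nₕ with Wₕ = Nₕ/N, N = 20432.
35–54: Wₕ = 0.12328700; term = 0.12328700²·(1 − 0.01389440)·110200/35 = 47.192344.
55–64: Wₕ = 0.87671300; term = 0.87671300²·(1 − 0.08563613)·9892/1534 = 4.5320292.
Sum = 51.724373.
SE = √(51.724373) = 7.1920.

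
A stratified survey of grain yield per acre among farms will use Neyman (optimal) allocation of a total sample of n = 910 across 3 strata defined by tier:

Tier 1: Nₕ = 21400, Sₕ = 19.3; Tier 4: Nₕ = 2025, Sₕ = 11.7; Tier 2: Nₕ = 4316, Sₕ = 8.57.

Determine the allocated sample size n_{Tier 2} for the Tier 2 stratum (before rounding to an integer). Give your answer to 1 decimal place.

Neyman allocation: nₕ = n·NₕSₕ / Σⱼ NⱼSⱼ.
Σ NⱼSⱼ = 21400·19.3 + 2025·11.7 + 4316·8.57 = 473700.62.
n_{Tier 2} = 910·4316·8.57 / 473700.62 = 71.1.

71.1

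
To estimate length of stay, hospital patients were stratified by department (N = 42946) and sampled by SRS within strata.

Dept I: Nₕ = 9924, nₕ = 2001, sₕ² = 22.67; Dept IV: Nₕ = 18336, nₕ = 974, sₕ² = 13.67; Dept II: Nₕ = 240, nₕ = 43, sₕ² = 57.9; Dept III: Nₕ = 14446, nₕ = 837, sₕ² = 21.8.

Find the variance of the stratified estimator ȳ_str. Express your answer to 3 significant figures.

Var(ȳ_str) = Σₕ Wₕ²(1 − fₕ)sₕ²/nₕ with Wₕ = Nₕ/N, N = 42946.
Dept I: Wₕ = 0.23108089; term = 0.23108089²·(1 − 0.20163241)·22.67/2001 = 4.8298696 × 10^-4.
Dept IV: Wₕ = 0.42695478; term = 0.42695478²·(1 − 0.05311955)·13.67/974 = 0.0024225261.
Dept II: Wₕ = 0.00558841; term = 0.00558841²·(1 − 0.17916667)·57.9/43 = 3.4517723 × 10^-5.
Dept III: Wₕ = 0.33637591; term = 0.33637591²·(1 − 0.05793991)·21.8/837 = 0.0027762554.
Sum = 0.0057162862.

0.00572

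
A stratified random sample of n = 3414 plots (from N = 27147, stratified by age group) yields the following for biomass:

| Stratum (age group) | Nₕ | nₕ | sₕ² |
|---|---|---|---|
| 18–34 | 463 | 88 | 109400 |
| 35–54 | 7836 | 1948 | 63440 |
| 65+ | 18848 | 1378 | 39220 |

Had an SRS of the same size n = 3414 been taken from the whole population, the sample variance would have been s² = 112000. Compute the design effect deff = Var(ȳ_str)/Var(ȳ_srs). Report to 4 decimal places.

0.5247

Var(ȳ_str) = Σ Wₕ²(1−fₕ)sₕ²/nₕ with Wₕ = Nₕ/27147:
  18–34: (463/27147)²·(1−88/463)·109400/88 = 0.29288911
  35–54: (7836/27147)²·(1−1948/7836)·63440/1948 = 2.0388852
  65+: (18848/27147)²·(1−1378/18848)·39220/1378 = 12.716654
  → Var(ȳ_str) = 15.048428.
Var(ȳ_srs) = (1 − 3414/27147)·112000/3414 = 28.680406.
deff = 15.048428 / 28.680406 = 0.5247.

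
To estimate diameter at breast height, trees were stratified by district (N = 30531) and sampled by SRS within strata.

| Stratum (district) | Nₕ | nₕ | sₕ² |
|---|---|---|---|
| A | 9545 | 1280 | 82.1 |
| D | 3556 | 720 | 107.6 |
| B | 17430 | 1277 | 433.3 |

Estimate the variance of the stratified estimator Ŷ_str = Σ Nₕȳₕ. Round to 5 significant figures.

Var(Ŷ_str) = Σₕ Nₕ²(1 − fₕ)sₕ²/nₕ.
A: 9545²·(1 − 1280/9545)·82.1/1280 = 5.060017 × 10^6.
D: 3556²·(1 − 720/3556)·107.6/720 = 1.5071197 × 10^6.
B: 17430²·(1 − 1277/17430)·433.3/1277 = 9.553189 × 10^7.
Sum = 1.0209903 × 10^8.

1.0210 × 10^8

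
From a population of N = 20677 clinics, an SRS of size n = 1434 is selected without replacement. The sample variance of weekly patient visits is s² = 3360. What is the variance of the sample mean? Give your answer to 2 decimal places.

Under SRS without replacement, Var(ȳ) = (1 − f)·s²/n with f = n/N = 1434/20677 = 0.06935242.
Var(ȳ) = (1 − 0.06935242)·3360/1434 = 0.93064758·2.3430962 = 2.1805968.

2.18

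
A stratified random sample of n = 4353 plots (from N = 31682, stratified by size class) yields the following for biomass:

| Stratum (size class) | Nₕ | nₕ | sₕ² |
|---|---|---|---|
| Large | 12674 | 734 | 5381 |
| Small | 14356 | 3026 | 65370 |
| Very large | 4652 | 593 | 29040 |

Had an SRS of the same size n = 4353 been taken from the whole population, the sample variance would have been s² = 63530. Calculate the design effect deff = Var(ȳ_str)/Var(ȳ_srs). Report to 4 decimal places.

Var(ȳ_str) = Σ Wₕ²(1−fₕ)sₕ²/nₕ with Wₕ = Nₕ/31682:
  Large: (12674/31682)²·(1−734/12674)·5381/734 = 1.1052481
  Small: (14356/31682)²·(1−3026/14356)·65370/3026 = 3.5006423
  Very large: (4652/31682)²·(1−593/4652)·29040/593 = 0.92124575
  → Var(ȳ_str) = 5.5271362.
Var(ȳ_srs) = (1 − 4353/31682)·63530/4353 = 12.589293.
deff = 5.5271362 / 12.589293 = 0.4390.

0.4390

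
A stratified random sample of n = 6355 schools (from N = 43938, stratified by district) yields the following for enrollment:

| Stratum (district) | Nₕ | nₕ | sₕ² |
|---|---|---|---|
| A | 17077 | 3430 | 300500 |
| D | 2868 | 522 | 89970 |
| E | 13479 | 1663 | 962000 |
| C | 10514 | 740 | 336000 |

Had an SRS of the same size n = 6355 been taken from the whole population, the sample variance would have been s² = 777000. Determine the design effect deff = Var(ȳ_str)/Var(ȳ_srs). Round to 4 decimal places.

Var(ȳ_str) = Σ Wₕ²(1−fₕ)sₕ²/nₕ with Wₕ = Nₕ/43938:
  A: (17077/43938)²·(1−3430/17077)·300500/3430 = 10.57593
  D: (2868/43938)²·(1−522/2868)·89970/522 = 0.6006947
  E: (13479/43938)²·(1−1663/13479)·962000/1663 = 47.723294
  C: (10514/43938)²·(1−740/10514)·336000/740 = 24.169479
  → Var(ȳ_str) = 83.069398.
Var(ȳ_srs) = (1 − 6355/43938)·777000/6355 = 104.58192.
deff = 83.069398 / 104.58192 = 0.7943.

0.7943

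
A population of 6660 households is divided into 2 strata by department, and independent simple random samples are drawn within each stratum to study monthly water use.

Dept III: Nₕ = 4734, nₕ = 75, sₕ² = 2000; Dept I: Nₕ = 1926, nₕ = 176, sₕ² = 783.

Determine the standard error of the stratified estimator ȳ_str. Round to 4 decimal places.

3.6875

Var(ȳ_str) = Σₕ Wₕ²(1 − fₕ)sₕ²/nₕ with Wₕ = Nₕ/N, N = 6660.
Dept III: Wₕ = 0.71081081; term = 0.71081081²·(1 − 0.01584284)·2000/75 = 13.25993.
Dept I: Wₕ = 0.28918919; term = 0.28918919²·(1 − 0.09138110)·783/176 = 0.33806092.
Sum = 13.597991.
SE = √(13.597991) = 3.6875.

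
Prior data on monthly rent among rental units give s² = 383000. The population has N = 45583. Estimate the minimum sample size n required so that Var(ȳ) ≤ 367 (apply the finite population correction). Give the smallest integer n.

1021

Without fpc, n₀ = s²/D = 383000/367 = 1043.5967.
With fpc, (1 − n/N)·s²/n ≤ D requires n ≥ n₀/(1 + n₀/N) = 1043.5967/(1 + 1043.5967/45583) = 1020.2389.
Rounding up, n = 1021.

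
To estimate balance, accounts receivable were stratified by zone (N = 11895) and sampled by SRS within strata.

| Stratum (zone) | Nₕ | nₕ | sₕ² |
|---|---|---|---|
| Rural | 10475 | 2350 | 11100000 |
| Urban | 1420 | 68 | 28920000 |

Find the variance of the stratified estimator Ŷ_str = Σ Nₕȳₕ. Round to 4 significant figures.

Var(Ŷ_str) = Σₕ Nₕ²(1 − fₕ)sₕ²/nₕ.
Rural: 10475²·(1 − 2350/10475)·11100000/2350 = 4.0200598 × 10^11.
Urban: 1420²·(1 − 68/1420)·28920000/68 = 8.1649666 × 10^11.
Sum = 1.2185026 × 10^12.

1.219 × 10^12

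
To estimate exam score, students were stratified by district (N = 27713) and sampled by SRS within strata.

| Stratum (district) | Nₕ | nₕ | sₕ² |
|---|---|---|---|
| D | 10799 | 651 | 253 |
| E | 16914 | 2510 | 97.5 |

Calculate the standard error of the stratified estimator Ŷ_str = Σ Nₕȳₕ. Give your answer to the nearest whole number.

Var(Ŷ_str) = Σₕ Nₕ²(1 − fₕ)sₕ²/nₕ.
D: 10799²·(1 − 651/10799)·253/651 = 4.2589597 × 10^7.
E: 16914²·(1 − 2510/16914)·97.5/2510 = 9.4636862 × 10^6.
Sum = 5.2053283 × 10^7.
SE = √(5.2053283 × 10^7) = 7215.

7215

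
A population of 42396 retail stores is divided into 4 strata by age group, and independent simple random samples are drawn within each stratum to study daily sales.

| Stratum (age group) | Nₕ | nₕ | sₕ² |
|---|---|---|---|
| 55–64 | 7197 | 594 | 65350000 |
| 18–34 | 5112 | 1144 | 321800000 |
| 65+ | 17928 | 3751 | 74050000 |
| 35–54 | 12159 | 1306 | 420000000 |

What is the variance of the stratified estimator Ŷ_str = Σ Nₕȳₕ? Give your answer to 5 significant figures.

Var(Ŷ_str) = Σₕ Nₕ²(1 − fₕ)sₕ²/nₕ.
55–64: 7197²·(1 − 594/7197)·65350000/594 = 5.228197 × 10^12.
18–34: 5112²·(1 − 1144/5112)·321800000/1144 = 5.7058786 × 10^12.
65+: 17928²·(1 − 3751/17928)·74050000/3751 = 5.0175786 × 10^12.
35–54: 12159²·(1 − 1306/12159)·420000000/1306 = 4.2437889 × 10^13.
Sum = 5.8389543 × 10^13.

5.8390 × 10^13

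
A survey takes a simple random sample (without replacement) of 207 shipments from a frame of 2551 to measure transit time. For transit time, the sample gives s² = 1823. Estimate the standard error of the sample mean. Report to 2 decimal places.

2.84

Under SRS without replacement, Var(ȳ) = (1 − f)·s²/n with f = n/N = 207/2551 = 0.08114465.
Var(ȳ) = (1 − 0.08114465)·1823/207 = 0.91885535·8.8067633 = 8.0921416.
SE(ȳ) = √(8.0921416) = 2.84.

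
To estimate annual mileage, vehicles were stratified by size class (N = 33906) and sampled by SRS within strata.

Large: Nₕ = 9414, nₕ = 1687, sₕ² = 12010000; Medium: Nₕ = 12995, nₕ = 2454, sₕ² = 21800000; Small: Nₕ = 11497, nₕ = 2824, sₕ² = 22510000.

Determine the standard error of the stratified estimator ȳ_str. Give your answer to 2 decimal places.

46.91

Var(ȳ_str) = Σₕ Wₕ²(1 − fₕ)sₕ²/nₕ with Wₕ = Nₕ/N, N = 33906.
Large: Wₕ = 0.27764997; term = 0.27764997²·(1 − 0.17920119)·12010000/1687 = 450.46382.
Medium: Wₕ = 0.38326550; term = 0.38326550²·(1 − 0.18884186)·21800000/2454 = 1058.4904.
Small: Wₕ = 0.33908453; term = 0.33908453²·(1 − 0.24562929)·22510000/2824 = 691.37165.
Sum = 2200.3259.
SE = √(2200.3259) = 46.91.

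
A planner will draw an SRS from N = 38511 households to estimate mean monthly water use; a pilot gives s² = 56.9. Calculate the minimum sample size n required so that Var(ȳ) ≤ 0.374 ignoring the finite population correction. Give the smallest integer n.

Without fpc, n₀ = s²/D = 56.9/0.374 = 152.1390.
Rounding up, n = 153.

153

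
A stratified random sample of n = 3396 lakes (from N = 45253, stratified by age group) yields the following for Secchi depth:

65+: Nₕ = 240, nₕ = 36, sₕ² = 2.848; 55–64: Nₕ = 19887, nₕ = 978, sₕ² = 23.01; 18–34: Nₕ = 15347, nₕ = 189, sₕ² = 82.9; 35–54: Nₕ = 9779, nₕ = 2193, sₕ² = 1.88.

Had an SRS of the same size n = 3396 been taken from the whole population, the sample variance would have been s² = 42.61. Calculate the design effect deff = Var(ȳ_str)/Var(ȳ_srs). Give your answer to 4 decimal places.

Var(ȳ_str) = Σ Wₕ²(1−fₕ)sₕ²/nₕ with Wₕ = Nₕ/45253:
  65+: (240/45253)²·(1−36/240)·2.848/36 = 1.8914033 × 10^-6
  55–64: (19887/45253)²·(1−978/19887)·23.01/978 = 0.0043203691
  18–34: (15347/45253)²·(1−189/15347)·82.9/189 = 0.049826843
  35–54: (9779/45253)²·(1−2193/9779)·1.88/2193 = 3.1055016 × 10^-5
  → Var(ȳ_str) = 0.054180159.
Var(ȳ_srs) = (1 − 3396/45253)·42.61/3396 = 0.011605519.
deff = 0.054180159 / 0.011605519 = 4.6685.

4.6685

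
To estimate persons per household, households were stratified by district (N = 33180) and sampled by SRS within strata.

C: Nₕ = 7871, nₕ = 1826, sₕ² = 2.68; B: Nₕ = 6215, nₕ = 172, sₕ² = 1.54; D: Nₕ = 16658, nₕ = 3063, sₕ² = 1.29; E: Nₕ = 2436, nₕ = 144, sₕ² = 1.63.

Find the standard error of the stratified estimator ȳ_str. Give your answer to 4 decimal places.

0.0226

Var(ȳ_str) = Σₕ Wₕ²(1 − fₕ)sₕ²/nₕ with Wₕ = Nₕ/N, N = 33180.
C: Wₕ = 0.23722122; term = 0.23722122²·(1 − 0.23199085)·2.68/1826 = 6.3431864 × 10^-5.
B: Wₕ = 0.18731163; term = 0.18731163²·(1 − 0.02767498)·1.54/172 = 3.0544515 × 10^-4.
D: Wₕ = 0.50204943; term = 0.50204943²·(1 − 0.18387562)·1.29/3063 = 8.6634729 × 10^-5.
E: Wₕ = 0.07341772; term = 0.07341772²·(1 − 0.05911330)·1.63/144 = 5.740692 × 10^-5.
Sum = 5.1291866 × 10^-4.
SE = √(5.1291866 × 10^-4) = 0.0226.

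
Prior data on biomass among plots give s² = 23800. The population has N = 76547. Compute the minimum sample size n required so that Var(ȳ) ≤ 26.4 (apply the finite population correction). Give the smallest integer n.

892

Without fpc, n₀ = s²/D = 23800/26.4 = 901.5152.
With fpc, (1 − n/N)·s²/n ≤ D requires n ≥ n₀/(1 + n₀/N) = 901.5152/(1 + 901.5152/76547) = 891.0214.
Rounding up, n = 892.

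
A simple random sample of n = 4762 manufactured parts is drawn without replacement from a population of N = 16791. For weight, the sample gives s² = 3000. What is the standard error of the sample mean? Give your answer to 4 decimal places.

Under SRS without replacement, Var(ȳ) = (1 − f)·s²/n with f = n/N = 4762/16791 = 0.28360431.
Var(ȳ) = (1 − 0.28360431)·3000/4762 = 0.71639569·0.6299874 = 0.45132026.
SE(ȳ) = √(0.45132026) = 0.6718.

0.6718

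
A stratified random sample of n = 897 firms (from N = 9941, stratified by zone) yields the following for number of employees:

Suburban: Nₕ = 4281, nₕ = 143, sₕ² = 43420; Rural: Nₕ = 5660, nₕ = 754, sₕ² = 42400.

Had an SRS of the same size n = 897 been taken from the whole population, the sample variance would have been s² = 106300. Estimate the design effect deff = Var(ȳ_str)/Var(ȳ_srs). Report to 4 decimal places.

0.6514

Var(ȳ_str) = Σ Wₕ²(1−fₕ)sₕ²/nₕ with Wₕ = Nₕ/9941:
  Suburban: (4281/9941)²·(1−143/4281)·43420/143 = 54.428874
  Rural: (5660/9941)²·(1−754/5660)·42400/754 = 15.800773
  → Var(ȳ_str) = 70.229647.
Var(ȳ_srs) = (1 − 897/9941)·106300/897 = 107.81304.
deff = 70.229647 / 107.81304 = 0.6514.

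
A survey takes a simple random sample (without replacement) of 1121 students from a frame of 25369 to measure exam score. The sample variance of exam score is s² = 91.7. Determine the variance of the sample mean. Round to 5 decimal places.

0.07819

Under SRS without replacement, Var(ȳ) = (1 − f)·s²/n with f = n/N = 1121/25369 = 0.04418779.
Var(ȳ) = (1 − 0.04418779)·91.7/1121 = 0.95581221·0.081801963 = 0.078187315.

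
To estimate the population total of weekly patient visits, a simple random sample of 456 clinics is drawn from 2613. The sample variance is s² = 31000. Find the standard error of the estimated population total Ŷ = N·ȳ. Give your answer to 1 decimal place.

Var(Ŷ) = N²·Var(ȳ) = N²·(1 − n/N)·s²/n.
f = 456/2613 = 0.17451206; Var(ȳ) = 0.82548794·31000/456 = 56.118698.
Var(Ŷ) = 2613² · 56.118698 = 3.8316551 × 10^8.
SE(Ŷ) = √(3.8316551 × 10^8) = 19574.6.

19574.6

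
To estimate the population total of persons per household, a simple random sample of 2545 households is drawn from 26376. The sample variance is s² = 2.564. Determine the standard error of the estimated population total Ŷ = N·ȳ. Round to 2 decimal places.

795.78

Var(Ŷ) = N²·Var(ȳ) = N²·(1 − n/N)·s²/n.
f = 2545/26376 = 0.09648923; Var(ȳ) = 0.90351077·2.564/2545 = 9.1025603 × 10^-4.
Var(Ŷ) = 26376² · (9.1025603 × 10^-4) = 633259.09.
SE(Ŷ) = √(633259.09) = 795.78.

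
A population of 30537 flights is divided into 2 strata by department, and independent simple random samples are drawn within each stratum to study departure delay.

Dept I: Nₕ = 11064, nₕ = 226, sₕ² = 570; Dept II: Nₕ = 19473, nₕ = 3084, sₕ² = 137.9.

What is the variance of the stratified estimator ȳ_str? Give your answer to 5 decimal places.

Var(ȳ_str) = Σₕ Wₕ²(1 − fₕ)sₕ²/nₕ with Wₕ = Nₕ/N, N = 30537.
Dept I: Wₕ = 0.36231457; term = 0.36231457²·(1 − 0.02042661)·570/226 = 0.32432094.
Dept II: Wₕ = 0.63768543; term = 0.63768543²·(1 − 0.15837313)·137.9/3084 = 0.015303208.
Sum = 0.33962415.

0.33962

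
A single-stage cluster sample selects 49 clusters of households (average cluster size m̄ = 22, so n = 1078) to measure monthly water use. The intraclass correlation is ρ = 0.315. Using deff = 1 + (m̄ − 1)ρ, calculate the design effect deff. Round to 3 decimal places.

deff = 1 + (22 − 1)·0.315 = 1 + 6.615 = 7.615.

7.615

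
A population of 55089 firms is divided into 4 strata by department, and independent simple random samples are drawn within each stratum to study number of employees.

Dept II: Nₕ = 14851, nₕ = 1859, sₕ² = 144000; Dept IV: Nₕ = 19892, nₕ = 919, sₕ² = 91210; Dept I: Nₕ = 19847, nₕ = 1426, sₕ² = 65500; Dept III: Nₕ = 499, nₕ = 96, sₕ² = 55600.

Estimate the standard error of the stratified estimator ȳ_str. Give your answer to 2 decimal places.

4.78

Var(ȳ_str) = Σₕ Wₕ²(1 − fₕ)sₕ²/nₕ with Wₕ = Nₕ/N, N = 55089.
Dept II: Wₕ = 0.26958195; term = 0.26958195²·(1 − 0.12517676)·144000/1859 = 4.9247596.
Dept IV: Wₕ = 0.36108842; term = 0.36108842²·(1 − 0.04619948)·91210/919 = 12.342741.
Dept I: Wₕ = 0.36027156; term = 0.36027156²·(1 − 0.07184965)·65500/1426 = 5.533502.
Dept III: Wₕ = 0.00905807; term = 0.00905807²·(1 − 0.19238477)·55600/96 = 0.038377738.
Sum = 22.83938.
SE = √(22.83938) = 4.78.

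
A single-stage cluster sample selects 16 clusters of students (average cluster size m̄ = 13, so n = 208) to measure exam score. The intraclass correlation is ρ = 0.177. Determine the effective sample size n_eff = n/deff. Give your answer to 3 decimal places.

66.581

deff = 1 + (13 − 1)·0.177 = 1 + 2.124 = 3.124.
n_eff = 208 / 3.124 = 66.581.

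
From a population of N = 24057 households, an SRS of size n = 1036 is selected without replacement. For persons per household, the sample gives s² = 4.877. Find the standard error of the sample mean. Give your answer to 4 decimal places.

Under SRS without replacement, Var(ȳ) = (1 − f)·s²/n with f = n/N = 1036/24057 = 0.04306439.
Var(ȳ) = (1 − 0.04306439)·4.877/1036 = 0.95693561·0.004707529 = 0.0045048021.
SE(ȳ) = √(0.0045048021) = 0.0671.

0.0671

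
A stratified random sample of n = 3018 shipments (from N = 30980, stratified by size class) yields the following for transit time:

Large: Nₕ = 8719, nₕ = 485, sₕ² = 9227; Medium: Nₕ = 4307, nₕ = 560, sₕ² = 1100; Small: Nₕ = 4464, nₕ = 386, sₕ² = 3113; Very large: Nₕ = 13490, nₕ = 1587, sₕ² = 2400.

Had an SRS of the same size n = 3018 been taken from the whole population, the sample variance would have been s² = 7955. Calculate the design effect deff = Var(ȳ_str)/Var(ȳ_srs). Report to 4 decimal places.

Var(ȳ_str) = Σ Wₕ²(1−fₕ)sₕ²/nₕ with Wₕ = Nₕ/30980:
  Large: (8719/30980)²·(1−485/8719)·9227/485 = 1.4230937
  Medium: (4307/30980)²·(1−560/4307)·1100/560 = 0.033029378
  Small: (4464/30980)²·(1−386/4464)·3113/386 = 0.15296793
  Very large: (13490/30980)²·(1−1587/13490)·2400/1587 = 0.25301127
  → Var(ȳ_str) = 1.8621023.
Var(ȳ_srs) = (1 − 3018/30980)·7955/3018 = 2.379073.
deff = 1.8621023 / 2.379073 = 0.7827.

0.7827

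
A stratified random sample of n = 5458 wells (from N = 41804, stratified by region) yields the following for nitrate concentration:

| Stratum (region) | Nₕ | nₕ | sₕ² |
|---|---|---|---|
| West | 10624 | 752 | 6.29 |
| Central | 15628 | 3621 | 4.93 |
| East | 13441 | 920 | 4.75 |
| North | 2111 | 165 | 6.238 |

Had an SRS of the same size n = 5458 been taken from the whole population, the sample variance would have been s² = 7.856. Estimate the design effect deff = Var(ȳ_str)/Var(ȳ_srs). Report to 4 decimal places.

Var(ȳ_str) = Σ Wₕ²(1−fₕ)sₕ²/nₕ with Wₕ = Nₕ/41804:
  West: (10624/41804)²·(1−752/10624)·6.29/752 = 5.0198453 × 10^-4
  Central: (15628/41804)²·(1−3621/15628)·4.93/3621 = 1.46191 × 10^-4
  East: (13441/41804)²·(1−920/13441)·4.75/920 = 4.9721097 × 10^-4
  North: (2111/41804)²·(1−165/2111)·6.238/165 = 8.8870335 × 10^-5
  → Var(ȳ_str) = 0.0012342568.
Var(ȳ_srs) = (1 − 5458/41804)·7.856/5458 = 0.0012514305.
deff = 0.0012342568 / 0.0012514305 = 0.9863.

0.9863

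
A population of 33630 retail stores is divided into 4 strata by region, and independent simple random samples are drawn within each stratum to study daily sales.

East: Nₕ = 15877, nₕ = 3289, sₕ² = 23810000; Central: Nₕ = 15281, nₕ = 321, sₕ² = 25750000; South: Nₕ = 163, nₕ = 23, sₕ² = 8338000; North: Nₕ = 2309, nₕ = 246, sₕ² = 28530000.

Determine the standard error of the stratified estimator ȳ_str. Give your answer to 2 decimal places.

134.12

Var(ȳ_str) = Σₕ Wₕ²(1 − fₕ)sₕ²/nₕ with Wₕ = Nₕ/N, N = 33630.
East: Wₕ = 0.47210824; term = 0.47210824²·(1 − 0.20715500)·23810000/3289 = 1279.284.
Central: Wₕ = 0.45438596; term = 0.45438596²·(1 − 0.02100648)·25750000/321 = 16214.436.
South: Wₕ = 0.00484686; term = 0.00484686²·(1 − 0.14110429)·8338000/23 = 7.3146906.
North: Wₕ = 0.06865894; term = 0.06865894²·(1 − 0.10653963)·28530000/246 = 488.46797.
Sum = 17989.503.
SE = √(17989.503) = 134.12.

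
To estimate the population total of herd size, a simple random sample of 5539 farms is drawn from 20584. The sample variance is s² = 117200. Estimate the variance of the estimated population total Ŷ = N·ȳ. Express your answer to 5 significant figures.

Var(Ŷ) = N²·Var(ȳ) = N²·(1 − n/N)·s²/n.
f = 5539/20584 = 0.26909250; Var(ȳ) = 0.73090750·117200/5539 = 15.465311.
Var(Ŷ) = 20584² · 15.465311 = 6.5526686 × 10^9.

6.5527 × 10^9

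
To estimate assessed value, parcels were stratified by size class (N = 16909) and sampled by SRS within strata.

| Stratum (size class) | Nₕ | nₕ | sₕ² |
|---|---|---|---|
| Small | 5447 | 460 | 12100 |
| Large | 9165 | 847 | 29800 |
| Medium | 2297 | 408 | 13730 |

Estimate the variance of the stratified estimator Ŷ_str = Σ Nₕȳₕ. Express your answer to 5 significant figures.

Var(Ŷ_str) = Σₕ Nₕ²(1 − fₕ)sₕ²/nₕ.
Small: 5447²·(1 − 460/5447)·12100/460 = 7.1453628 × 10^8.
Large: 9165²·(1 − 847/9165)·29800/847 = 2.6821573 × 10^9.
Medium: 2297²·(1 − 408/2297)·13730/408 = 1.4601697 × 10^8.
Sum = 3.5427106 × 10^9.

3.5427 × 10^9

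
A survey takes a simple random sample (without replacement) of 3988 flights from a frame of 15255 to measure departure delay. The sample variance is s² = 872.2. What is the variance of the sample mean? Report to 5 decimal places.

Under SRS without replacement, Var(ȳ) = (1 − f)·s²/n with f = n/N = 3988/15255 = 0.26142248.
Var(ȳ) = (1 − 0.26142248)·872.2/3988 = 0.73857752·0.21870612 = 0.16153142.

0.16153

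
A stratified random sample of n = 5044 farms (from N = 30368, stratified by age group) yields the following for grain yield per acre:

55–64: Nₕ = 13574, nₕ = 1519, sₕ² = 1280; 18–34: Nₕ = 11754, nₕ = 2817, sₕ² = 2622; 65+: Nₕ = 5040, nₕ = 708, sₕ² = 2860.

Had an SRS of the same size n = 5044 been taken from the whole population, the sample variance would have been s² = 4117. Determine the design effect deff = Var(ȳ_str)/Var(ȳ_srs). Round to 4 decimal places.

Var(ȳ_str) = Σ Wₕ²(1−fₕ)sₕ²/nₕ with Wₕ = Nₕ/30368:
  55–64: (13574/30368)²·(1−1519/13574)·1280/1519 = 0.14951848
  18–34: (11754/30368)²·(1−2817/11754)·2622/2817 = 0.10602076
  65+: (5040/30368)²·(1−708/5040)·2860/708 = 0.095635554
  → Var(ȳ_str) = 0.35117479.
Var(ȳ_srs) = (1 − 5044/30368)·4117/5044 = 0.68064695.
deff = 0.35117479 / 0.68064695 = 0.5159.

0.5159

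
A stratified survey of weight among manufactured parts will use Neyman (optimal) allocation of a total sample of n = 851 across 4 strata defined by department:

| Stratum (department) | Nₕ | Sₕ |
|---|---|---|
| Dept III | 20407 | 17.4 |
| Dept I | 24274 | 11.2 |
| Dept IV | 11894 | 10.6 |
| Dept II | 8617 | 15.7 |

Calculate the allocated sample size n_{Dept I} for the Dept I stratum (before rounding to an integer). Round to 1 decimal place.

Neyman allocation: nₕ = n·NₕSₕ / Σⱼ NⱼSⱼ.
Σ NⱼSⱼ = 20407·17.4 + 24274·11.2 + 11894·10.6 + 8617·15.7 = 888313.9.
n_{Dept I} = 851·24274·11.2 / 888313.9 = 260.4.

260.4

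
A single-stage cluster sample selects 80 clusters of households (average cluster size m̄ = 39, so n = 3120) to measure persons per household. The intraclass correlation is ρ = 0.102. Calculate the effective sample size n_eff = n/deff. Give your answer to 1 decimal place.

639.9

deff = 1 + (39 − 1)·0.102 = 1 + 3.876 = 4.876.
n_eff = 3120 / 4.876 = 639.9.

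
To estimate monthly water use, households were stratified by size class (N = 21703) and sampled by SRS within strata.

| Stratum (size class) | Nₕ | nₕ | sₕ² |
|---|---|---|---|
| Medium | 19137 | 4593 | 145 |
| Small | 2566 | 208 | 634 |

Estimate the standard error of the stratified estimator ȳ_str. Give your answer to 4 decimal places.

Var(ȳ_str) = Σₕ Wₕ²(1 − fₕ)sₕ²/nₕ with Wₕ = Nₕ/N, N = 21703.
Medium: Wₕ = 0.88176750; term = 0.88176750²·(1 − 0.24000627)·145/4593 = 0.018654763.
Small: Wₕ = 0.11823250; term = 0.11823250²·(1 − 0.08106002)·634/208 = 0.039154965.
Sum = 0.057809728.
SE = √(0.057809728) = 0.2404.

0.2404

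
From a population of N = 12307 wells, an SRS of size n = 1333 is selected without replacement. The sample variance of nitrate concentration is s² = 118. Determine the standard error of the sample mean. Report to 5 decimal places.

Under SRS without replacement, Var(ȳ) = (1 − f)·s²/n with f = n/N = 1333/12307 = 0.10831234.
Var(ȳ) = (1 − 0.10831234)·118/1333 = 0.89168766·0.088522131 = 0.078934091.
SE(ȳ) = √(0.078934091) = 0.28095.

0.28095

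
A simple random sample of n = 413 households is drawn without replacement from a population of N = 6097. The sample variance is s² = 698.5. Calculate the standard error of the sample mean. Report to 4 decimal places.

Under SRS without replacement, Var(ȳ) = (1 − f)·s²/n with f = n/N = 413/6097 = 0.06773823.
Var(ȳ) = (1 − 0.06773823)·698.5/413 = 0.93226177·1.6912833 = 1.5767188.
SE(ȳ) = √(1.5767188) = 1.2557.

1.2557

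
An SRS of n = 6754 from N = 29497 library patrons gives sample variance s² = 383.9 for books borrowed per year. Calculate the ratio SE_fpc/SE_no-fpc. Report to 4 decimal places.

f = n/N = 6754/29497 = 0.22897244.
SE_no-fpc = √(s²/n) = 0.23841223; SE_fpc = √((1−f)s²/n) = 0.20934543.
Ratio = √(1−f) = 0.87808175.

0.8781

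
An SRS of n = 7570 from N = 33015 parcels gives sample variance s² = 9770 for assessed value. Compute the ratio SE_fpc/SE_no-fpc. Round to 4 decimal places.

f = n/N = 7570/33015 = 0.22928972.
SE_no-fpc = √(s²/n) = 1.136055; SE_fpc = √((1−f)s²/n) = 0.99734386.
Ratio = √(1−f) = 0.87790107.

0.8779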